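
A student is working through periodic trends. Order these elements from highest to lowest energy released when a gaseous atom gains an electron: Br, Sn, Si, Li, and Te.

Li is in period 2, group 1; Si is in period 3, group 14; Br is in period 4, group 17; Sn is in period 5, group 14; Te is in period 5, group 16.
EA tends to increase across a period and decrease down a group, though the pattern is less regular than for IE or radius.
Neither a single period nor a single group — weigh both effects.
Sn > Li: period and group pull opposite ways; the across-period shift dominates (107 vs 60 kJ/mol).
Si > Sn: they share group 14; the group trend gives Si the larger value.
Te > Si: period and group pull opposite ways; the across-period shift dominates (190 vs 134 kJ/mol).
Br > Te: both effects reinforce here, so Br is clearly the higher of the two.
Tabulated electron affinity (kJ/mol): Li 60, Si 134, Br 325, Sn 107, Te 190.
So from highest to lowest: Br > Te > Si > Sn > Li.

Br > Te > Si > Sn > Li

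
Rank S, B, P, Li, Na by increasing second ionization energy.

After 1 electron has been removed, what remains? S⁺ still has 5 valence electrons; B⁺ still has 2 valence electrons; P⁺ still has 4 valence electrons; Li⁺ is the bare [He] core; Na⁺ is the bare [Ne] core.
Pulling an electron out of a noble-gas core costs far more than removing a remaining valence electron, so Na and Li sit at the high end of IE_2.
Valence configurations: S⁺ [Ne]3s²3p³, B⁺ [He]2s², P⁺ [Ne]3s²3p².
The numbers (kJ/mol): S 2252, B 2427, P 1907, Li 7298, Na 4562.
So the second ionization energies run P < S < B < Na < Li.

P < S < B < Na < Li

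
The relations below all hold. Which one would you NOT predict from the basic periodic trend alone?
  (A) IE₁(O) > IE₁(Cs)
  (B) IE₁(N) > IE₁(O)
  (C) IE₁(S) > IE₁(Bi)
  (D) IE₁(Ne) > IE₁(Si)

(B)

The general trend: IE₁ increases across a period and decreases down a group.
(A) O (period 2, group 16) vs Cs (period 6, group 1): the stated order agrees with the simple trend.
(B) N (period 2, group 15) vs O (period 2, group 16): the stated order contradicts the simple trend.
(C) S (period 3, group 16) vs Bi (period 6, group 15): the stated order agrees with the simple trend.
(D) Ne (period 2, group 18) vs Si (period 3, group 14): the stated order agrees with the simple trend.
The exception is (B): pairing an electron in O's 2p⁴ costs repulsion energy, so O ionizes more easily than half-filled N (2p³).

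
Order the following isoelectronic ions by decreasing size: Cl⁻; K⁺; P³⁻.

P³⁻, Cl⁻, K⁺

All of these have 18 electrons, so size is governed by nuclear charge alone: the more protons, the stronger the pull on the same electron cloud, and the smaller the ion.
Nuclear charges: K⁺ (Z=19), Cl⁻ (Z=17), P³⁻ (Z=15).
Largest to smallest: P³⁻ > Cl⁻ > K⁺.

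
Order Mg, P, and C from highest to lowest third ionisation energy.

Mg, C, P

The third ionization energy removes an electron from the +2 ion. For each element: Mg²⁺ is the bare [Ne] core; P²⁺ still has 3 valence electrons; C²⁺ still has 2 valence electrons.
Pulling an electron out of a noble-gas core costs far more than removing a remaining valence electron, so Mg sits at the high end of IE_3.
Valence configurations: P²⁺ [Ne]3s²3p¹, C²⁺ [He]2s².
Approximate IE_3 values (kJ/mol): Mg 7733, P 2914, C 4620.
Overall IE_3 order: P < C < Mg.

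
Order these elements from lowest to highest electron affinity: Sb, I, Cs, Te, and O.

O is in period 2, group 16; Sb is in period 5, group 15; Te is in period 5, group 16; I is in period 5, group 17; Cs is in period 6, group 1.
Electron affinity generally becomes more exothermic across a period toward the halogens and less exothermic down a group.
Neither a single period nor a single group — weigh both effects.
Sb > Cs: both effects reinforce here, so Sb is clearly the higher of the two.
O > Sb: both effects reinforce here, so O is clearly the higher of the two.
Te > O: this pair runs against the simple trend — see the exception note.
I > Te: I lies to the right of Te in period 5, so the across-period effect alone puts I higher.
Note the exception: Te has a higher electron affinity than O, contrary to the simple trend — O's compact 2p subshell gives strong electron–electron repulsion on the added electron.
Tabulated electron affinity (kJ/mol): O 141, Sb 103, Te 190, I 295, Cs 46.
So from lowest to highest: Cs < Sb < O < Te < I.

Cs < Sb < O < Te < I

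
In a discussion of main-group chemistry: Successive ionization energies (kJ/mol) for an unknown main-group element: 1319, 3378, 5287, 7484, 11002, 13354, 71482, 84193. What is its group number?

Look for the largest jump between consecutive ionization energies: IE7/IE6 ≈ 5.4, far larger than any earlier ratio.
That jump marks the point where a core electron is being removed. So the atom has 6 valence electrons.
A main-group element with 6 valence electrons is in group 16.

Group 16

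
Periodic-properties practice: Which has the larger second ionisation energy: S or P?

After 1 electron has been removed, what remains? S⁺ still has 5 valence electrons; P⁺ still has 4 valence electrons.
All are still removing valence electrons, so compare the +1 ions as you would atoms: IE_2 generally rises across a period (higher Z_eff) and falls down a group (larger shell), subject to the usual subshell exceptions.
Valence configurations: S⁺ [Ne]3s²3p³, P⁺ [Ne]3s²3p².
Tabulated IE_2 (kJ/mol): S 2252, P 1907.
So the second ionization energies run P < S.

S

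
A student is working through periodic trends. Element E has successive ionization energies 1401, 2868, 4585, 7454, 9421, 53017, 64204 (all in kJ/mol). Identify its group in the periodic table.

Look for the largest jump between consecutive ionization energies: IE6/IE5 ≈ 5.6, far larger than any earlier ratio.
That jump marks the point where a core electron is being removed. So the atom has 5 valence electrons.
A main-group element with 5 valence electrons is in group 15.

Group 15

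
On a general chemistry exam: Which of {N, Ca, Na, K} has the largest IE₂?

Consider each +1 ion: N⁺ still has 4 valence electrons; Ca⁺ still has 1 valence electron; Na⁺ is the bare [Ne] core; K⁺ is the bare [Ar] core.
Pulling an electron out of a noble-gas core costs far more than removing a remaining valence electron, so K and Na sit at the high end of IE_2.
Valence configurations: N⁺ [He]2s²2p², Ca⁺ [Ar]4s¹.
Tabulated IE_2 (kJ/mol): N 2856, Ca 1145, Na 4562, K 3052.
Hence IE_2: Ca < N < K < Na.

Na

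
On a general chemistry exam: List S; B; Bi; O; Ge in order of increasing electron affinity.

B is in period 2, group 13; O is in period 2, group 16; S is in period 3, group 16; Ge is in period 4, group 14; Bi is in period 6, group 15.
Electron affinity generally becomes more exothermic across a period toward the halogens and less exothermic down a group.
Here both period and group differ, so the two effects have to be weighed against each other.
Bi > B: period and group pull opposite ways; the across-period shift dominates (91 vs 27 kJ/mol).
Ge > Bi: period and group pull opposite ways; the down-group shift dominates (119 vs 91 kJ/mol).
O > Ge: relative to Ge, both the across-period and down-group shifts push O's electron affinity up.
S > O: this pair runs against the simple trend — see the exception note.
Note the exception: S has a higher electron affinity than O, contrary to the simple trend — the compact 2p subshell of O repels the added electron more than S's larger 3p does.
Tabulated electron affinity (kJ/mol): B 27, O 141, S 200, Ge 119, Bi 91.
So from lowest to highest: B < Bi < Ge < O < S.

B < Bi < Ge < O < S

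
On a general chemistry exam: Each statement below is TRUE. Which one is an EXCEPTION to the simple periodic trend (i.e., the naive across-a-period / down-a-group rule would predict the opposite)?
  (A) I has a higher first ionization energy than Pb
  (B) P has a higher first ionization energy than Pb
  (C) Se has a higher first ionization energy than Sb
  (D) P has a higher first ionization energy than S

(D)

The general trend: first ionization energy increases across a period and decreases down a group.
(A) I (period 5, group 17) vs Pb (period 6, group 14): the stated order agrees with the simple trend.
(B) P (period 3, group 15) vs Pb (period 6, group 14): the stated order agrees with the simple trend.
(C) Se (period 4, group 16) vs Sb (period 5, group 15): the stated order agrees with the simple trend.
(D) P (period 3, group 15) vs S (period 3, group 16): the stated order contradicts the simple trend.
The exception is (D): S (3p⁴) ionizes more easily than half-filled P (3p³) because the paired 3p electron in S is pushed out by e⁻–e⁻ repulsion.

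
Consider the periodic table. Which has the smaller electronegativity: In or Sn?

In is in period 5, group 13; Sn is in period 5, group 14.
EN rises left→right (higher Z_eff, smaller atoms) and falls top→bottom (larger, more shielded atoms).
All lie in period 5, so electronegativity increases left to right.
So In has the smaller electronegativity (In < Sn).

In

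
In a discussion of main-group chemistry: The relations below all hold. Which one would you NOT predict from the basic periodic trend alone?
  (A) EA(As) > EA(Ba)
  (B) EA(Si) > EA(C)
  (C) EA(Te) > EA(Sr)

(B)

The general trend: electron affinity increases across a period and decreases down a group.
(A) As (period 4, group 15) vs Ba (period 6, group 2): the stated order agrees with the simple trend.
(B) Si (period 3, group 14) vs C (period 2, group 14): the stated order contradicts the simple trend.
(C) Te (period 5, group 16) vs Sr (period 5, group 2): the stated order agrees with the simple trend.
The exception is (B): Si's larger, more diffuse 3p orbitals accept an added electron slightly more readily than C's compact 2p.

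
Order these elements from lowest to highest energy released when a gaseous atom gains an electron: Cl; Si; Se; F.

Si < Se < F < Cl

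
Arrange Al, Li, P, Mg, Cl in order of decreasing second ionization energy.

Li > Cl > P > Al > Mg

The second ionization energy removes an electron from the +1 ion. For each element: Al⁺ still has 2 valence electrons; Li⁺ is the bare [He] core; P⁺ still has 4 valence electrons; Mg⁺ still has 1 valence electron; Cl⁺ still has 6 valence electrons.
Breaking into a closed-shell core is much more expensive than removing a leftover valence electron — Li has the largest IE_2 here.
Valence configurations: Al⁺ [Ne]3s², P⁺ [Ne]3s²3p², Mg⁺ [Ne]3s¹, Cl⁺ [Ne]3s²3p⁴.
Approximate IE_2 values (kJ/mol): Al 1817, Li 7298, P 1907, Mg 1451, Cl 2298.
Hence IE_2: Mg < Al < P < Cl < Li.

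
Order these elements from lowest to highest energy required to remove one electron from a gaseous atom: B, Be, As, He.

B < Be < As < He

He is in period 1, group 18; Be is in period 2, group 2; B is in period 2, group 13; As is in period 4, group 15.
First ionization energy rises across a period (greater Z_eff holds electrons more tightly) and falls down a group (valence electrons are farther from the nucleus).
Neither a single period nor a single group — weigh both effects.
Be > B: this pair runs against the simple trend — see the exception note.
As > Be: the two effects oppose for this pair; the across-period effect wins (947 vs 900 kJ/mol).
He > As: relative to As, both the across-period and down-group shifts push He's first ionization energy up.
Note the exception: Be has a higher first ionization energy than B, contrary to the simple trend — removing B's lone 2p electron is easier than breaking Be's filled 2s².
Approximate values (kJ/mol): He 2372, Be 900, B 801, As 947.
So from lowest to highest: B < Be < As < He.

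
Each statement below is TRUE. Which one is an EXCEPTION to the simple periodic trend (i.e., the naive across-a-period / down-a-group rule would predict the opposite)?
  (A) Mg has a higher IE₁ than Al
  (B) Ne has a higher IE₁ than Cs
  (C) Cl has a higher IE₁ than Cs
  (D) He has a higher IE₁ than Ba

The general trend: IE₁ increases across a period and decreases down a group.
(A) Mg (period 3, group 2) vs Al (period 3, group 13): the stated order contradicts the simple trend.
(B) Ne (period 2, group 18) vs Cs (period 6, group 1): the stated order agrees with the simple trend.
(C) Cl (period 3, group 17) vs Cs (period 6, group 1): the stated order agrees with the simple trend.
(D) He (period 1, group 18) vs Ba (period 6, group 2): the stated order agrees with the simple trend.
The exception is (A): Al's single 3p electron is easier to remove than one from Mg's filled 3s².

(A)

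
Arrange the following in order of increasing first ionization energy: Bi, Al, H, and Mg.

H is in period 1, group 1; Mg is in period 3, group 2; Al is in period 3, group 13; Bi is in period 6, group 15.
First ionization energy rises across a period (greater Z_eff holds electrons more tightly) and falls down a group (valence electrons are farther from the nucleus).
Neither a single period nor a single group — weigh both effects.
Bi > Al: the two effects oppose for this pair; the across-period effect wins (703 vs 578 kJ/mol).
Mg > Bi: period and group pull opposite ways; the down-group shift dominates (738 vs 703 kJ/mol).
H > Mg: period and group pull opposite ways; the down-group shift dominates (1312 vs 738 kJ/mol).
Note the exception: Mg has a higher first ionization energy than Al, contrary to the simple trend — Al's single 3p electron is easier to remove than one from Mg's filled 3s².
For reference (kJ/mol): H 1312, Mg 738, Al 578, Bi 703.
So from lowest to highest: Al < Bi < Mg < H.

Al, Bi, Mg, H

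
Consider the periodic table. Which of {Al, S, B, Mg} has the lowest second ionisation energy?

Mg

The second ionization energy removes an electron from the +1 ion. For each element: Al⁺ still has 2 valence electrons; S⁺ still has 5 valence electrons; B⁺ still has 2 valence electrons; Mg⁺ still has 1 valence electron.
All are still removing valence electrons, so compare the +1 ions as you would atoms: IE_2 generally rises across a period (higher Z_eff) and falls down a group (larger shell), subject to the usual subshell exceptions.
Valence configurations: Al⁺ [Ne]3s², S⁺ [Ne]3s²3p³, B⁺ [He]2s², Mg⁺ [Ne]3s¹.
Approximate IE_2 values (kJ/mol): Al 1817, S 2252, B 2427, Mg 1451.
Hence IE_2: Mg < Al < S < B.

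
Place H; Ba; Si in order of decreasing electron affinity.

H is in period 1, group 1; Si is in period 3, group 14; Ba is in period 6, group 2.
Electron affinity generally becomes more exothermic across a period toward the halogens and less exothermic down a group.
Here both period and group differ, so the two effects have to be weighed against each other.
H > Ba: period and group pull opposite ways; the down-group shift dominates (73 vs 14 kJ/mol).
Si > H: period and group pull opposite ways; the across-period shift dominates (134 vs 73 kJ/mol).
Approximate values (kJ/mol): H 73, Si 134, Ba 14.
So from highest to lowest: Si > H > Ba.

Si, H, Ba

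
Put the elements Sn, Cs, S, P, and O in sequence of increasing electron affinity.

Cs, P, Sn, O, S

O is in period 2, group 16; P is in period 3, group 15; S is in period 3, group 16; Sn is in period 5, group 14; Cs is in period 6, group 1.
Electron affinity generally becomes more exothermic across a period toward the halogens and less exothermic down a group.
Neither a single period nor a single group — weigh both effects.
P > Cs: relative to Cs, both the across-period and down-group shifts push P's electron affinity up.
Sn > P: this pair runs against the simple trend — see the exception note.
O > Sn: relative to Sn, both the across-period and down-group shifts push O's electron affinity up.
S > O: this pair runs against the simple trend — see the exception note.
Note the exception: Sn has a higher electron affinity than P, contrary to the simple trend — adding an electron to P's half-filled np³ subshell costs electron-pairing energy.
Note the exception: S has a higher electron affinity than O, contrary to the simple trend — the compact 2p subshell of O repels the added electron more than S's larger 3p does.
Tabulated electron affinity (kJ/mol): O 141, P 72, S 200, Sn 107, Cs 46.
So from lowest to highest: Cs < P < Sn < O < S.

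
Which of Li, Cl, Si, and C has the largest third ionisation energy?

Li

The third ionization energy removes an electron from the +2 ion. For each element: Li²⁺ is already 1 electron into the core; Cl²⁺ still has 5 valence electrons; Si²⁺ still has 2 valence electrons; C²⁺ still has 2 valence electrons.
Pulling an electron out of a noble-gas core costs far more than removing a remaining valence electron, so Li sits at the high end of IE_3.
Valence configurations: Cl²⁺ [Ne]3s²3p³, Si²⁺ [Ne]3s², C²⁺ [He]2s².
Approximate IE_3 values (kJ/mol): Li 11815, Cl 3822, Si 3232, C 4620.
Hence IE_3: Si < Cl < C < Li.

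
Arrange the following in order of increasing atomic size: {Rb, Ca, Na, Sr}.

Na < Ca < Sr < Rb

Na is in period 3, group 1; Ca is in period 4, group 2; Rb is in period 5, group 1; Sr is in period 5, group 2.
Atomic radius shrinks across a period as nuclear charge pulls the same shell inward, and grows down a group as new shells are added.
Neither a single period nor a single group — weigh both effects.
Ca > Na: period and group pull opposite ways; the down-group shift dominates (171 vs 155 pm).
Sr > Ca: Sr sits below Ca in group 2, so the down-group effect alone puts Sr larger.
Rb > Sr: Rb lies to the left of Sr in period 5, so the across-period effect alone puts Rb larger.
For reference (pm): Na 155, Ca 171, Rb 210, Sr 185.
So from smallest to largest: Na < Ca < Sr < Rb.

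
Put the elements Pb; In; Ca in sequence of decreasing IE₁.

Pb > Ca > In

Ca is in period 4, group 2; In is in period 5, group 13; Pb is in period 6, group 14.
First ionization energy rises across a period (greater Z_eff holds electrons more tightly) and falls down a group (valence electrons are farther from the nucleus).
A diagonal step moves right (one effect) and down (the opposite effect) at once.
Ca > In: the two effects oppose for this pair; the down-group effect wins (590 vs 558 kJ/mol).
Pb > Ca: period and group pull opposite ways; the across-period shift dominates (716 vs 590 kJ/mol).
Tabulated first ionization energy (kJ/mol): Ca 590, In 558, Pb 716.
So from highest to lowest: Pb > Ca > In.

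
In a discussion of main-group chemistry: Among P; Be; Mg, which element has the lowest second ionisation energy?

Mg

The second ionization energy removes an electron from the +1 ion. For each element: P⁺ still has 4 valence electrons; Be⁺ still has 1 valence electron; Mg⁺ still has 1 valence electron.
All are still removing valence electrons, so compare the +1 ions as you would atoms: IE_2 generally rises across a period (higher Z_eff) and falls down a group (larger shell), subject to the usual subshell exceptions.
Valence configurations: P⁺ [Ne]3s²3p², Be⁺ [He]2s¹, Mg⁺ [Ne]3s¹.
Tabulated IE_2 (kJ/mol): P 1907, Be 1757, Mg 1451.
Hence IE_2: Mg < Be < P.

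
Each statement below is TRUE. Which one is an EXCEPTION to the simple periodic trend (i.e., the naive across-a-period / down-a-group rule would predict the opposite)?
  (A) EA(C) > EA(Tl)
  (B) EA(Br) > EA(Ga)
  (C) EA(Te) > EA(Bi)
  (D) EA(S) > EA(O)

The general trend: electron affinity increases across a period and decreases down a group.
(A) C (period 2, group 14) vs Tl (period 6, group 13): the stated order agrees with the simple trend.
(B) Br (period 4, group 17) vs Ga (period 4, group 13): the stated order agrees with the simple trend.
(C) Te (period 5, group 16) vs Bi (period 6, group 15): the stated order agrees with the simple trend.
(D) S (period 3, group 16) vs O (period 2, group 16): the stated order contradicts the simple trend.
The exception is (D): the compact 2p subshell of O repels the added electron more than S's larger 3p does.

(D)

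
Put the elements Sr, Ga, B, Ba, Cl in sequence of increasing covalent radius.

B, Cl, Ga, Sr, Ba

B is in period 2, group 13; Cl is in period 3, group 17; Ga is in period 4, group 13; Sr is in period 5, group 2; Ba is in period 6, group 2.
Moving right in a period, electrons are added to the same shell under a stronger nuclear pull, so atoms get smaller; moving down, a new shell is opened and atoms get larger.
Neither a single period nor a single group — weigh both effects.
Cl > B: period and group pull opposite ways; the down-group shift dominates (99 vs 85 pm).
Ga > Cl: relative to Cl, both the across-period and down-group shifts push Ga's atomic radius up.
Sr > Ga: relative to Ga, both the across-period and down-group shifts push Sr's atomic radius up.
Ba > Sr: they share group 2; the group trend gives Ba the larger value.
Approximate values (pm): B 85, Cl 99, Ga 124, Sr 185, Ba 196.
So from smallest to largest: B < Cl < Ga < Sr < Ba.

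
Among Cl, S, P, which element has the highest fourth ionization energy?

Cl

After 3 electrons have been removed, what remains? Cl³⁺ still has 4 valence electrons; S³⁺ still has 3 valence electrons; P³⁺ still has 2 valence electrons.
All are still removing valence electrons, so compare the +3 ions as you would atoms: IE_4 generally rises across a period (higher Z_eff) and falls down a group (larger shell), subject to the usual subshell exceptions.
Valence configurations: Cl³⁺ [Ne]3s²3p², S³⁺ [Ne]3s²3p¹, P³⁺ [Ne]3s².
S³⁺ loses a lone 3p electron whereas P³⁺ must break into a filled 3s² pair, so IE_4(P) > IE_4(S) even though S has the higher nuclear charge.
Approximate IE_4 values (kJ/mol): Cl 5159, S 4556, P 4964.
Hence IE_4: S < P < Cl.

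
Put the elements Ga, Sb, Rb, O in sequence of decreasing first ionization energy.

O > Sb > Ga > Rb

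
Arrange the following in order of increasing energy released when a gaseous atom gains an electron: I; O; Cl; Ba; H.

Ba < H < O < I < Cl

Electron affinity generally becomes more exothermic across a period toward the halogens and less exothermic down a group.
Here both period and group differ, so the two effects have to be weighed against each other.
H > Ba: period and group pull opposite ways; the down-group shift dominates (73 vs 14 kJ/mol).
O > H: period and group pull opposite ways; the across-period shift dominates (141 vs 73 kJ/mol).
I > O: the two effects oppose for this pair; the across-period effect wins (295 vs 141 kJ/mol).
Cl > I: Cl sits above I in group 17, so the down-group effect alone puts Cl higher.
Approximate values (kJ/mol): H 73, O 141, Cl 349, I 295, Ba 14.
So from lowest to highest: Ba < H < O < I < Cl.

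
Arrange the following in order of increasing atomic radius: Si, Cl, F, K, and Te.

F is in period 2, group 17; Si is in period 3, group 14; Cl is in period 3, group 17; K is in period 4, group 1; Te is in period 5, group 16.
Moving right in a period, electrons are added to the same shell under a stronger nuclear pull, so atoms get smaller; moving down, a new shell is opened and atoms get larger.
Here both period and group differ, so the two effects have to be weighed against each other.
Cl > F: they share group 17; the group trend gives Cl the larger value.
Si > Cl: Si lies to the left of Cl in period 3, so the across-period effect alone puts Si larger.
Te > Si: the two effects oppose for this pair; the down-group effect wins (136 vs 116 pm).
K > Te: the two effects oppose for this pair; the across-period effect wins (196 vs 136 pm).
For reference (pm): F 64, Si 116, Cl 99, K 196, Te 136.
So from smallest to largest: F < Cl < Si < Te < K.

F, Cl, Si, Te, K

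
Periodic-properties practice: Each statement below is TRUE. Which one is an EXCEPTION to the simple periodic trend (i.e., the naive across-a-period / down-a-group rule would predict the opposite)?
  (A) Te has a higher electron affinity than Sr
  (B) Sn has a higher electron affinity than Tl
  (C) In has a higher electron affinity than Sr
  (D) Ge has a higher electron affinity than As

The general trend: electron affinity increases across a period and decreases down a group.
(A) Te (period 5, group 16) vs Sr (period 5, group 2): the stated order agrees with the simple trend.
(B) Sn (period 5, group 14) vs Tl (period 6, group 13): the stated order agrees with the simple trend.
(C) In (period 5, group 13) vs Sr (period 5, group 2): the stated order agrees with the simple trend.
(D) Ge (period 4, group 14) vs As (period 4, group 15): the stated order contradicts the simple trend.
The exception is (D): adding an electron to As's half-filled 4p³ is unfavourable, so Ge (4p²) has the more exothermic EA.

(D)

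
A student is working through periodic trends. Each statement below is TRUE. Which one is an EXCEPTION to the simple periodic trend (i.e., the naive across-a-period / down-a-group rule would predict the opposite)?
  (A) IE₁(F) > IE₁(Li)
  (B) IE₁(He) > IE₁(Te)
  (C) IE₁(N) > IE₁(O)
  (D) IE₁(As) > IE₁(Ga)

The general trend: IE₁ increases across a period and decreases down a group.
(A) F (period 2, group 17) vs Li (period 2, group 1): the stated order agrees with the simple trend.
(B) He (period 1, group 18) vs Te (period 5, group 16): the stated order agrees with the simple trend.
(C) N (period 2, group 15) vs O (period 2, group 16): the stated order contradicts the simple trend.
(D) As (period 4, group 15) vs Ga (period 4, group 13): the stated order agrees with the simple trend.
The exception is (C): pairing an electron in O's 2p⁴ costs repulsion energy, so O ionizes more easily than half-filled N (2p³).

(C)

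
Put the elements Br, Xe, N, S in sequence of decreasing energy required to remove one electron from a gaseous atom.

N > Xe > Br > S

First ionization energy rises across a period (greater Z_eff holds electrons more tightly) and falls down a group (valence electrons are farther from the nucleus).
These sit on a diagonal, where the across-period and down-group effects partly cancel.
Br > S: period and group pull opposite ways; the across-period shift dominates (1140 vs 1000 kJ/mol).
Xe > Br: the two effects oppose for this pair; the across-period effect wins (1170 vs 1140 kJ/mol).
N > Xe: the two effects oppose for this pair; the down-group effect wins (1402 vs 1170 kJ/mol).
Approximate values (kJ/mol): N 1402, S 1000, Br 1140, Xe 1170.
So from highest to lowest: N > Xe > Br > S.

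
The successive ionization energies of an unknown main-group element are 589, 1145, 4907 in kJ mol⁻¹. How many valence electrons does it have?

2

Look for the largest jump between consecutive ionization energies: IE3/IE2 ≈ 4.3, far larger than any earlier ratio.
That jump marks the point where a core electron is being removed. So the atom has 2 valence electrons.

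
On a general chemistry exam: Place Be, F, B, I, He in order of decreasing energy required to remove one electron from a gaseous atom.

He, F, I, Be, B

He is in period 1, group 18; Be is in period 2, group 2; B is in period 2, group 13; F is in period 2, group 17; I is in period 5, group 17.
IE₁ increases left→right with effective nuclear charge and decreases top→bottom as the valence shell moves farther out.
Neither a single period nor a single group — weigh both effects.
Be > B: this pair runs against the simple trend — see the exception note.
I > Be: period and group pull opposite ways; the across-period shift dominates (1008 vs 900 kJ/mol).
F > I: F sits above I in group 17, so the down-group effect alone puts F higher.
He > F: both effects reinforce here, so He is clearly the higher of the two.
Note the exception: Be has a higher first ionization energy than B, contrary to the simple trend — removing B's lone 2p electron is easier than breaking Be's filled 2s².
Approximate values (kJ/mol): He 2372, Be 900, B 801, F 1681, I 1008.
So from highest to lowest: He > F > I > Be > B.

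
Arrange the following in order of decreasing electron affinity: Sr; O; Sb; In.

EA tends to increase across a period and decrease down a group, though the pattern is less regular than for IE or radius.
These span different periods and groups, so the two trends combine.
In > Sr: both are in period 5; the period trend gives In the larger value.
Sb > In: both are in period 5; the period trend gives Sb the larger value.
O > Sb: both effects reinforce here, so O is clearly the higher of the two.
For reference (kJ/mol): O 141, Sr 5, In 29, Sb 103.
So from highest to lowest: O > Sb > In > Sr.

O > Sb > In > Sr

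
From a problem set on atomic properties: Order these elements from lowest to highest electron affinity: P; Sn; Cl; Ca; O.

EA tends to increase across a period and decrease down a group, though the pattern is less regular than for IE or radius.
Neither a single period nor a single group — weigh both effects.
P > Ca: both effects reinforce here, so P is clearly the higher of the two.
Sn > P: this pair runs against the simple trend — see the exception note.
O > Sn: relative to Sn, both the across-period and down-group shifts push O's electron affinity up.
Cl > O: period and group pull opposite ways; the across-period shift dominates (349 vs 141 kJ/mol).
Note the exception: Sn has a higher electron affinity than P, contrary to the simple trend — adding an electron to P's half-filled np³ subshell costs electron-pairing energy.
For reference (kJ/mol): O 141, P 72, Cl 349, Ca 2, Sn 107.
So from lowest to highest: Ca < P < Sn < O < Cl.

Ca < P < Sn < O < Cl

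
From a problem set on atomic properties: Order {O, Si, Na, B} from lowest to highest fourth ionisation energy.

IE_4 is the cost of taking one more electron from the +3 cation: O³⁺ still has 3 valence electrons; Si³⁺ still has 1 valence electron; Na³⁺ is already 2 electrons into the core; B³⁺ is the bare [He] core.
Core electrons are held far more tightly than valence electrons, so Na and B top the IE_4 order.
Valence configurations: O³⁺ [He]2s²2p¹, Si³⁺ [Ne]3s¹.
The numbers (kJ/mol): O 7469, Si 4356, Na 9543, B 25026.
Putting it together, IE_4: Si < O < Na < B.

Si < O < Na < B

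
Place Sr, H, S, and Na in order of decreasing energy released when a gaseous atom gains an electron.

S > H > Na > Sr

H is in period 1, group 1; Na is in period 3, group 1; S is in period 3, group 16; Sr is in period 5, group 2.
EA tends to increase across a period and decrease down a group, though the pattern is less regular than for IE or radius.
Neither a single period nor a single group — weigh both effects.
Na > Sr: period and group pull opposite ways; the down-group shift dominates (53 vs 5 kJ/mol).
H > Na: H sits above Na in group 1, so the down-group effect alone puts H higher.
S > H: period and group pull opposite ways; the across-period shift dominates (200 vs 73 kJ/mol).
Approximate values (kJ/mol): H 73, Na 53, S 200, Sr 5.
So from highest to lowest: S > H > Na > Sr.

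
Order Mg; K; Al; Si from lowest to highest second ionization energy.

Consider each +1 ion: Mg⁺ still has 1 valence electron; K⁺ is the bare [Ar] core; Al⁺ still has 2 valence electrons; Si⁺ still has 3 valence electrons.
Core electrons are held far more tightly than valence electrons, so K tops the IE_2 order.
Valence configurations: Mg⁺ [Ne]3s¹, Al⁺ [Ne]3s², Si⁺ [Ne]3s²3p¹.
Si⁺ loses a lone 3p electron whereas Al⁺ must break into a filled 3s² pair, so IE_2(Al) > IE_2(Si) even though Si has the higher nuclear charge.
Approximate IE_2 values (kJ/mol): Mg 1451, K 3052, Al 1817, Si 1577.
So the second ionization energies run Mg < Si < Al < K.

Mg < Si < Al < K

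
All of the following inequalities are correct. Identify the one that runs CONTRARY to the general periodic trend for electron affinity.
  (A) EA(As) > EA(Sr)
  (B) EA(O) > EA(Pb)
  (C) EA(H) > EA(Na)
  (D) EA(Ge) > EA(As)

The general trend: electron affinity increases across a period and decreases down a group.
(A) As (period 4, group 15) vs Sr (period 5, group 2): the stated order agrees with the simple trend.
(B) O (period 2, group 16) vs Pb (period 6, group 14): the stated order agrees with the simple trend.
(C) H (period 1, group 1) vs Na (period 3, group 1): the stated order agrees with the simple trend.
(D) Ge (period 4, group 14) vs As (period 4, group 15): the stated order contradicts the simple trend.
The exception is (D): adding an electron to As's half-filled 4p³ is unfavourable, so Ge (4p²) has the more exothermic EA.

(D)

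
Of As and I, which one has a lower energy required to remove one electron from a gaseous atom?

As is in period 4, group 15; I is in period 5, group 17.
Removing the outermost electron gets harder across a period and easier down a group.
Here both period and group differ, so the two effects have to be weighed against each other.
I > As: the two effects oppose for this pair; the across-period effect wins (1008 vs 947 kJ/mol).
Tabulated first ionization energy (kJ/mol): As 947, I 1008.
So As has the lower energy required to remove one electron from a gaseous atom (As < I).

As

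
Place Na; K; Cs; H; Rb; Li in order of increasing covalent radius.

H, Li, Na, K, Rb, Cs

H is in period 1, group 1; Li is in period 2, group 1; Na is in period 3, group 1; K is in period 4, group 1; Rb is in period 5, group 1; Cs is in period 6, group 1.
Across a period the added protons contract the valence shell; down a group each new principal shell makes the atom larger.
All are in group 1, so atomic radius increases down the group.
So from smallest to largest: H < Li < Na < K < Rb < Cs.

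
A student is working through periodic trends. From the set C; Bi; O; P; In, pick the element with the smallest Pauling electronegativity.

In

C is in period 2, group 14; O is in period 2, group 16; P is in period 3, group 15; In is in period 5, group 13; Bi is in period 6, group 15.
Electronegativity increases across a period and decreases down a group, tracking effective nuclear charge and atomic size.
These span different periods and groups, so the two trends combine.
Bi > In: the two effects oppose for this pair; the across-period effect wins (2.02 vs 1.78).
P > Bi: they share group 15; the group trend gives P the larger value.
C > P: the two effects oppose for this pair; the down-group effect wins (2.55 vs 2.19).
O > C: O lies to the right of C in period 2, so the across-period effect alone puts O higher.
Tabulated electronegativity (Pauling): C 2.55, O 3.44, P 2.19, In 1.78, Bi 2.02.
The smallest Pauling electronegativity among these belongs to In.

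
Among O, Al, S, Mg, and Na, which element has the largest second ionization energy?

After 1 electron has been removed, what remains? O⁺ still has 5 valence electrons; Al⁺ still has 2 valence electrons; S⁺ still has 5 valence electrons; Mg⁺ still has 1 valence electron; Na⁺ is the bare [Ne] core.
Core electrons are held far more tightly than valence electrons, so Na tops the IE_2 order.
Valence configurations: O⁺ [He]2s²2p³, Al⁺ [Ne]3s², S⁺ [Ne]3s²3p³, Mg⁺ [Ne]3s¹.
Tabulated IE_2 (kJ/mol): O 3388, Al 1817, S 2252, Mg 1451, Na 4562.
So the second ionization energies run Mg < Al < S < O < Na.

Na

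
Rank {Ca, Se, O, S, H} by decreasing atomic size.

Atomic radius shrinks across a period as nuclear charge pulls the same shell inward, and grows down a group as new shells are added.
Here both period and group differ, so the two effects have to be weighed against each other.
O > H: period and group pull opposite ways; the down-group shift dominates (63 vs 32 pm).
S > O: they share group 16; the group trend gives S the larger value.
Se > S: Se sits below S in group 16, so the down-group effect alone puts Se larger.
Ca > Se: Ca lies to the left of Se in period 4, so the across-period effect alone puts Ca larger.
Approximate values (pm): H 32, O 63, S 103, Ca 171, Se 116.
So from largest to smallest: Ca > Se > S > O > H.

Ca > Se > S > O > H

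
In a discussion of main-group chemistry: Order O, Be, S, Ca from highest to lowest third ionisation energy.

Be > O > Ca > S

IE_3 is the cost of taking one more electron from the +2 cation: O²⁺ still has 4 valence electrons; Be²⁺ is the bare [He] core; S²⁺ still has 4 valence electrons; Ca²⁺ is the bare [Ar] core.
Usually core removal costs more than valence removal, but here the competition is close: a tightly held n=2 valence electron can cost more to remove than an n=3 core electron, so the actual values have to decide it.
Valence configurations: O²⁺ [He]2s²2p², S²⁺ [Ne]3s²3p².
Tabulated IE_3 (kJ/mol): O 5300, Be 14849, S 3357, Ca 4912.
Putting it together, IE_3: S < Ca < O < Be.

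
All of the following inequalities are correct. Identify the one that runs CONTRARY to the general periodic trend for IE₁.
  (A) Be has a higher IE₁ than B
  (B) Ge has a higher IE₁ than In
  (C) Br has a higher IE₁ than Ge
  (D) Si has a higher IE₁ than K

(A)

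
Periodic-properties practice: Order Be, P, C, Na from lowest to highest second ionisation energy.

Be < P < C < Na

After 1 electron has been removed, what remains? Be⁺ still has 1 valence electron; P⁺ still has 4 valence electrons; C⁺ still has 3 valence electrons; Na⁺ is the bare [Ne] core.
Breaking into a closed-shell core is much more expensive than removing a leftover valence electron — Na has the largest IE_2 here.
Valence configurations: Be⁺ [He]2s¹, P⁺ [Ne]3s²3p², C⁺ [He]2s²2p¹.
Approximate IE_2 values (kJ/mol): Be 1757, P 1907, C 2353, Na 4562.
Overall IE_2 order: Be < P < C < Na.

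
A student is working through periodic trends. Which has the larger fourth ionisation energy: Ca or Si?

Ca

Consider each +3 ion: Ca³⁺ is already 1 electron into the core; Si³⁺ still has 1 valence electron.
Breaking into a closed-shell core is much more expensive than removing a leftover valence electron — Ca has the largest IE_4 here.
Tabulated IE_4 (kJ/mol): Ca 6491, Si 4356.
Hence IE_4: Si < Ca.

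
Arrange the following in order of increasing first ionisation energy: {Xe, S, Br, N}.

IE₁ increases left→right with effective nuclear charge and decreases top→bottom as the valence shell moves farther out.
These sit on a diagonal, where the across-period and down-group effects partly cancel.
Br > S: period and group pull opposite ways; the across-period shift dominates (1140 vs 1000 kJ/mol).
Xe > Br: period and group pull opposite ways; the across-period shift dominates (1170 vs 1140 kJ/mol).
N > Xe: the two effects oppose for this pair; the down-group effect wins (1402 vs 1170 kJ/mol).
For reference (kJ/mol): N 1402, S 1000, Br 1140, Xe 1170.
So from lowest to highest: S < Br < Xe < N.

S, Br, Xe, N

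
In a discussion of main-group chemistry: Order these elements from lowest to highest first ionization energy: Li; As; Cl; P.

First ionization energy rises across a period (greater Z_eff holds electrons more tightly) and falls down a group (valence electrons are farther from the nucleus).
Here both period and group differ, so the two effects have to be weighed against each other.
As > Li: period and group pull opposite ways; the across-period shift dominates (947 vs 520 kJ/mol).
P > As: P sits above As in group 15, so the down-group effect alone puts P higher.
Cl > P: both are in period 3; the period trend gives Cl the larger value.
For reference (kJ/mol): Li 520, P 1012, Cl 1251, As 947.
So from lowest to highest: Li < As < P < Cl.

Li < As < P < Cl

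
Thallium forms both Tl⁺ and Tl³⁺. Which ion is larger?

Tl⁺

Both ions have Z = 81 protons, but Tl³⁺ has lost more electrons, so its remaining electrons feel a larger effective nuclear charge per electron and are pulled in more tightly.
Higher positive charge → smaller ion, so Tl⁺ > Tl³⁺.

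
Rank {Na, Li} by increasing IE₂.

Na < Li

Consider each +1 ion: Na⁺ is the bare [Ne] core; Li⁺ is the bare [He] core.
All of these are removing an electron from a noble-gas core or deeper; the smaller core (lower principal quantum number) is held far more tightly, and within a period the higher nuclear charge binds the same core more tightly.
Approximate IE_2 values (kJ/mol): Na 4562, Li 7298.
Putting it together, IE_2: Na < Li.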